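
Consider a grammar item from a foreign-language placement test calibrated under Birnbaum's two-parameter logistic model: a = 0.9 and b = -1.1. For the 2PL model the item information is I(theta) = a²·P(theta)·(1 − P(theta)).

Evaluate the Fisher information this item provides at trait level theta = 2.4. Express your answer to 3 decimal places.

0.032

P = 1/(1+e^{-3.1500}) = 0.9589
P(1−P) = 0.9589 × 0.0411 = 0.0394
I = a² × P(1−P) = 0.9² × 0.0394 = 0.03192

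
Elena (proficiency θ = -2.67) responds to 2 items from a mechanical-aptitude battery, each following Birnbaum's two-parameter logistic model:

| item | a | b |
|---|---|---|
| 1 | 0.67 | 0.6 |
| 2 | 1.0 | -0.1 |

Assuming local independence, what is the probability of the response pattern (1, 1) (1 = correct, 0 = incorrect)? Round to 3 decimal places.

P(θ) = 1 / (1 + exp(−a(θ − b)))
P_1 = 1/(1+e^{2.1909}) = 0.1006
P_2 = 1/(1+e^{2.5700}) = 0.0711
L = P_1 × P_2 = 0.1006 × 0.0711 = 0.00715

0.007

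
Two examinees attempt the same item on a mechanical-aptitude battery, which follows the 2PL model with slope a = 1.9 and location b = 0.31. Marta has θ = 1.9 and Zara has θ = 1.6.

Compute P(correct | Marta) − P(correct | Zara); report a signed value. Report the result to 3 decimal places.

0.033

P(θ) = 1 / (1 + exp(−a(θ − b)))
P(Marta) = 0.9535  [exponent 3.0210]
P(Zara) = 0.9206  [exponent 2.4510]
Difference = 0.9535 − 0.9206 = 0.0329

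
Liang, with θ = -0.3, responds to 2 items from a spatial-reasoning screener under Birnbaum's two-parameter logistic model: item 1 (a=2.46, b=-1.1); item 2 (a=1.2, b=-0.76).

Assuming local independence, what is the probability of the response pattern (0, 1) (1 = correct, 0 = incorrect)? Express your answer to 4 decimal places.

P(θ) = 1 / (1 + exp(−a(θ − b)))
P_1 = 1/(1+e^{-1.9680}) = 0.8774
P_2 = 1/(1+e^{-0.5520}) = 0.6346
L = (1−P_1) × P_2 = 0.1226 × 0.6346 = 0.07780

0.0778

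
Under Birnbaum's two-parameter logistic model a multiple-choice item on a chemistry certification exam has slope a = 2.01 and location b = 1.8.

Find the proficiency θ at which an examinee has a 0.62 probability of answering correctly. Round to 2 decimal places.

P(θ) = 1 / (1 + exp(−a(θ − b)))
logit = ln(0.6200/0.3800) = 0.4895
θ = b + logit/(a) = 1.8 + 0.4895/2.0100 = 2.0436

2.04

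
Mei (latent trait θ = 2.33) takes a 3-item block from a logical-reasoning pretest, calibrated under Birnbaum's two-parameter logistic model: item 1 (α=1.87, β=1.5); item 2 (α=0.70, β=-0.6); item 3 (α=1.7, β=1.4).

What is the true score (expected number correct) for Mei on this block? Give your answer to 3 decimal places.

P(θ) = 1 / (1 + exp(−α(θ − β)))
P_1 = 1/(1+e^{-1.5521}) = 0.8252
P_2 = 1/(1+e^{-2.0510}) = 0.8860
P_3 = 1/(1+e^{-1.5810}) = 0.8293
E[score] = 0.8252 + 0.8860 + 0.8293 = 2.5406

2.541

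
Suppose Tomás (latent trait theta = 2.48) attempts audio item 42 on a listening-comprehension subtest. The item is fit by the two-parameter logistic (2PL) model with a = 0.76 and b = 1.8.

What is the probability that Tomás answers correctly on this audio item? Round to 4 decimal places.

P(theta) = 1 / (1 + exp(−a(theta − b)))
Exponent: 0.76 × (2.48 − 1.8) = 0.5168
1/(1 + e^{-0.5168}) = 0.6264

0.6264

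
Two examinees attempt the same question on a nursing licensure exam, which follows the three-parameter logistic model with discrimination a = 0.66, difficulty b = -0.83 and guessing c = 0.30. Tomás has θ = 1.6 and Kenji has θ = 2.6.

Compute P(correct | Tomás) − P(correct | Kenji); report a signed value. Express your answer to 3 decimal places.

P(θ) = c + (1 − c) · 1 / (1 + exp(−a(θ − b)))
P(Tomás) = 0.8828  [exponent 1.6038]
P(Kenji) = 0.9341  [exponent 2.2638]
Difference = 0.8828 − 0.9341 = -0.0513

-0.051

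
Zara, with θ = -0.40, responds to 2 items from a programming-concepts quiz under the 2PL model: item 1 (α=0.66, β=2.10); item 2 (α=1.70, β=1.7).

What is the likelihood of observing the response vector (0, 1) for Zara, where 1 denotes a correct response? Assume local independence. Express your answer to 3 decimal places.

0.023

P(θ) = 1 / (1 + exp(−α(θ − β)))
P_1 = 1/(1+e^{1.6500}) = 0.1611
P_2 = 1/(1+e^{3.5700}) = 0.0274
L = (1−P_1) × P_2 = 0.8389 × 0.0274 = 0.02297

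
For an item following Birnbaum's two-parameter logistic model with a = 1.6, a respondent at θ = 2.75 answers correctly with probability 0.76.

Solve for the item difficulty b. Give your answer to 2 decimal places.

P(θ) = 1 / (1 + exp(−a(θ − b)))
logit(0.76) = ln(0.76/0.24) = 1.1527
b = θ − logit/(a) = 2.75 − 1.1527/1.6000 = 2.0296

2.03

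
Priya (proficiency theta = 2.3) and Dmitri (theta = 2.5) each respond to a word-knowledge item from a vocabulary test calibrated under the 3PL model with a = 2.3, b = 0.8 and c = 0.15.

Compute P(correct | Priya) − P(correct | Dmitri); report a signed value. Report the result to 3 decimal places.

P(theta) = c + (1 − c) · 1 / (1 + exp(−a(theta − b)))
P(Priya) = 0.9738  [exponent 3.4500]
P(Dmitri) = 0.9833  [exponent 3.9100]
Difference = 0.9738 − 0.9833 = -0.0095

-0.009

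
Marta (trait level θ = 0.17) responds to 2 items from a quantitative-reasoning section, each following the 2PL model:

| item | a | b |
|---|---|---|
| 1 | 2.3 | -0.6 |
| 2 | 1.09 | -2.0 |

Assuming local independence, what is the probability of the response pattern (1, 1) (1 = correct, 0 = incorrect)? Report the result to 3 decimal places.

0.781

P(θ) = 1 / (1 + exp(−a(θ − b)))
P_1 = 1/(1+e^{-1.7710}) = 0.8546
P_2 = 1/(1+e^{-2.3653}) = 0.9141
L = P_1 × P_2 = 0.8546 × 0.9141 = 0.78121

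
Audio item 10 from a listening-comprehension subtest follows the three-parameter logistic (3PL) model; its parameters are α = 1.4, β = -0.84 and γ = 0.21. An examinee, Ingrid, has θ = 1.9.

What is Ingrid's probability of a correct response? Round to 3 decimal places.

P(θ) = γ + (1 − γ) · 1 / (1 + exp(−α(θ − β)))
Exponent: 1.4 × (1.9 − (-0.84)) = 3.8360
1/(1 + e^{-3.8360}) = 0.9789
P = 0.21 + 0.79 × 0.9789 = 0.9833

0.983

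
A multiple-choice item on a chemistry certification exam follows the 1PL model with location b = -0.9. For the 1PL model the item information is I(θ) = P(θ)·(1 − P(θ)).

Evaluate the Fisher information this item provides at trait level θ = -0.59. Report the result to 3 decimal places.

P = 1/(1+e^{-0.3100}) = 0.5769
P(1−P) = 0.5769 × 0.4231 = 0.2441
I = P(1−P) = 0.24409

0.244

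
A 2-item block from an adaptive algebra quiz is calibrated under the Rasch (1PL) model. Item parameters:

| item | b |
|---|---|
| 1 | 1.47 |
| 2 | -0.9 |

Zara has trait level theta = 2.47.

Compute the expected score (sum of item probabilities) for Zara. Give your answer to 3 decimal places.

P(theta) = 1 / (1 + exp(−(theta − b)))
P_1 = 1/(1+e^{-1.0000}) = 0.7311
P_2 = 1/(1+e^{-3.3700}) = 0.9668
E[score] = 0.7311 + 0.9668 = 1.6978

1.698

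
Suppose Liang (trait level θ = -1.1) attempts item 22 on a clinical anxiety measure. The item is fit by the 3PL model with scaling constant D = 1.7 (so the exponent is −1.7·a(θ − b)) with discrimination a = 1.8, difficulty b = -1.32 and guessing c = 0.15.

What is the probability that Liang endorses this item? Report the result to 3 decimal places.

P(θ) = c + (1 − c) · 1 / (1 + exp(−D·a(θ − b)))
Exponent: 1.7 × 1.8 × (-1.1 − (-1.32)) = 0.6732
1/(1 + e^{-0.6732}) = 0.6622
P = 0.15 + 0.85 × 0.6622 = 0.7129

0.713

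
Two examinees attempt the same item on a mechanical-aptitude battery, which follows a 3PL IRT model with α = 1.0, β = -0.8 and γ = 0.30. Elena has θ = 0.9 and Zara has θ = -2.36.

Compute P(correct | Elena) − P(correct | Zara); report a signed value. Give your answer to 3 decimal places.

P(θ) = γ + (1 − γ) · 1 / (1 + exp(−α(θ − β)))
P(Elena) = 0.8919  [exponent 1.7000]
P(Zara) = 0.4216  [exponent -1.5600]
Difference = 0.8919 − 0.4216 = 0.4703

0.470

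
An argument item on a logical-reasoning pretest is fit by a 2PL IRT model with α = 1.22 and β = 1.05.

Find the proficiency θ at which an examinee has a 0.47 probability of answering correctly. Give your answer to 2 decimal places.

0.95

P(θ) = 1 / (1 + exp(−α(θ − β)))
logit = ln(0.4700/0.5300) = -0.1201
θ = β + logit/(α) = 1.05 + (-0.1201)/1.2200 = 0.9515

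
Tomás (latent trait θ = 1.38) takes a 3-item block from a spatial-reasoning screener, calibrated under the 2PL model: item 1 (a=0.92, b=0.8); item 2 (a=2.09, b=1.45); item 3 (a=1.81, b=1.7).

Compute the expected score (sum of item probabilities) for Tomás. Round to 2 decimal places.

P(θ) = 1 / (1 + exp(−a(θ − b)))
P_1 = 1/(1+e^{-0.5336}) = 0.6303
P_2 = 1/(1+e^{0.1463}) = 0.4635
P_3 = 1/(1+e^{0.5792}) = 0.3591
E[score] = 0.6303 + 0.4635 + 0.3591 = 1.4529

1.45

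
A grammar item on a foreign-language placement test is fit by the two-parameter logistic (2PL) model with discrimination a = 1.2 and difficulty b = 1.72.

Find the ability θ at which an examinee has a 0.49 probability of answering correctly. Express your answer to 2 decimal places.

P(θ) = 1 / (1 + exp(−a(θ − b)))
logit = ln(0.4900/0.5100) = -0.0400
θ = b + logit/(a) = 1.72 + (-0.0400)/1.2000 = 1.6867

1.69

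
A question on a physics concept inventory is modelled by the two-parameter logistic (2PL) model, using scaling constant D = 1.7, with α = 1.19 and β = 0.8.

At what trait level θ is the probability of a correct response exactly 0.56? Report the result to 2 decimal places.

0.92

P(θ) = 1 / (1 + exp(−D·α(θ − β)))
logit = ln(0.5600/0.4400) = 0.2412
θ = β + logit/(1.7·α) = 0.8 + 0.2412/2.0230 = 0.9192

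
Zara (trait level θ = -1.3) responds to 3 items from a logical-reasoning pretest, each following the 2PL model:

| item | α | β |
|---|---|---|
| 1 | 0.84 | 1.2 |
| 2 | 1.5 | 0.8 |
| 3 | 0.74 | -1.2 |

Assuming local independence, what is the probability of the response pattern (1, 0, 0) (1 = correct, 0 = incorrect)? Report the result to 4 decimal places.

0.0542

P(θ) = 1 / (1 + exp(−α(θ − β)))
P_1 = 1/(1+e^{2.1000}) = 0.1091
P_2 = 1/(1+e^{3.1500}) = 0.0411
P_3 = 1/(1+e^{0.0740}) = 0.4815
L = P_1 × (1−P_2) × (1−P_3) = 0.1091 × 0.9589 × 0.5185 = 0.05424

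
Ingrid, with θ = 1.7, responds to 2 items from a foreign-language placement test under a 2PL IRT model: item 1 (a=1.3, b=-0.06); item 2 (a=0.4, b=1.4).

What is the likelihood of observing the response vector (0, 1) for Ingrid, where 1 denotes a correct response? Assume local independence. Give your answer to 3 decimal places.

0.049

P(θ) = 1 / (1 + exp(−a(θ − b)))
P_1 = 1/(1+e^{-2.2880}) = 0.9079
P_2 = 1/(1+e^{-0.1200}) = 0.5300
L = (1−P_1) × P_2 = 0.0921 × 0.5300 = 0.04882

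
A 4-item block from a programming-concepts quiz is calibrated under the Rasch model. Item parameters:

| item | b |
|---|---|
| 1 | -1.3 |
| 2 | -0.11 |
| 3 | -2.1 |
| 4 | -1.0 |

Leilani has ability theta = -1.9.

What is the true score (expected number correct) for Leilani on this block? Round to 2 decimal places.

P(theta) = 1 / (1 + exp(−(theta − b)))
P_1 = 1/(1+e^{0.6000}) = 0.3543
P_2 = 1/(1+e^{1.7900}) = 0.1431
P_3 = 1/(1+e^{-0.2000}) = 0.5498
P_4 = 1/(1+e^{0.9000}) = 0.2891
E[score] = 0.3543 + 0.1431 + 0.5498 + 0.2891 = 1.3363

1.34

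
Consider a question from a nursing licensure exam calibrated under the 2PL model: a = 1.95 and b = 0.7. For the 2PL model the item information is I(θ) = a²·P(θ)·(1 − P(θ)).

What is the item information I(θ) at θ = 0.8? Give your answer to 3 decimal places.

P = 1/(1+e^{-0.1950}) = 0.5486
P(1−P) = 0.5486 × 0.4514 = 0.2476
I = a² × P(1−P) = 1.95² × 0.2476 = 0.94165

0.942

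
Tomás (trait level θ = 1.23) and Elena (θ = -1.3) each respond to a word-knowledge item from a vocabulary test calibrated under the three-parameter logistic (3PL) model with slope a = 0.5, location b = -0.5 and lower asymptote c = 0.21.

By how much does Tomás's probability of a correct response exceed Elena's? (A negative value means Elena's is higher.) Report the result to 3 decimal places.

P(θ) = c + (1 − c) · 1 / (1 + exp(−a(θ − b)))
P(Tomás) = 0.7659  [exponent 0.8650]
P(Elena) = 0.5270  [exponent -0.4000]
Difference = 0.7659 − 0.5270 = 0.2389

0.239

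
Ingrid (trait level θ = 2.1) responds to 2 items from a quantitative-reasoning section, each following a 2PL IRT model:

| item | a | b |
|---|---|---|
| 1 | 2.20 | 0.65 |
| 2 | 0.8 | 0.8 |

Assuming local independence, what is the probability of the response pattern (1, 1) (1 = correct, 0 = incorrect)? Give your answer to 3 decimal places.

0.710

P(θ) = 1 / (1 + exp(−a(θ − b)))
P_1 = 1/(1+e^{-3.1900}) = 0.9605
P_2 = 1/(1+e^{-1.0400}) = 0.7389
L = P_1 × P_2 = 0.9605 × 0.7389 = 0.70963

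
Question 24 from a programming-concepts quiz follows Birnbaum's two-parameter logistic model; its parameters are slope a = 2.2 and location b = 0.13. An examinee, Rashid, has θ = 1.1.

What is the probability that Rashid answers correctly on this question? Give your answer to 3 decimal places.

0.894

P(θ) = 1 / (1 + exp(−a(θ − b)))
Exponent: 2.2 × (1.1 − 0.13) = 2.1340
1/(1 + e^{-2.1340}) = 0.8942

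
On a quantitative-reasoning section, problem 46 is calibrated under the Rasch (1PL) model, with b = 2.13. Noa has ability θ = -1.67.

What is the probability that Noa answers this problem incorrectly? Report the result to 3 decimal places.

P(θ) = 1 / (1 + exp(−(θ − b)))
Exponent: (-1.67 − 2.13) = -3.8000
1/(1 + e^{3.8000}) = 0.0219
P = 0.0219
P(incorrect) = 1 − 0.0219 = 0.9781

0.978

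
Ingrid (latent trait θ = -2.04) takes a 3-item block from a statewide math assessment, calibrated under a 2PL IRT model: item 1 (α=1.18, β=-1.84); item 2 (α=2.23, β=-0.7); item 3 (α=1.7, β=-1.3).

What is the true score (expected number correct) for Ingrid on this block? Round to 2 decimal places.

P(θ) = 1 / (1 + exp(−α(θ − β)))
P_1 = 1/(1+e^{0.2360}) = 0.4413
P_2 = 1/(1+e^{2.9882}) = 0.0480
P_3 = 1/(1+e^{1.2580}) = 0.2213
E[score] = 0.4413 + 0.0480 + 0.2213 = 0.7106

0.71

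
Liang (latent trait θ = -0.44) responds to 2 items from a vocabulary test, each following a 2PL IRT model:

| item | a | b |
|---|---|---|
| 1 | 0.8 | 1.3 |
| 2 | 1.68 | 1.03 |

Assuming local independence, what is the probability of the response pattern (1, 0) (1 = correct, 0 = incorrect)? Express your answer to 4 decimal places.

0.1836

P(θ) = 1 / (1 + exp(−a(θ − b)))
P_1 = 1/(1+e^{1.3920}) = 0.1991
P_2 = 1/(1+e^{2.4696}) = 0.0780
L = P_1 × (1−P_2) = 0.1991 × 0.9220 = 0.18356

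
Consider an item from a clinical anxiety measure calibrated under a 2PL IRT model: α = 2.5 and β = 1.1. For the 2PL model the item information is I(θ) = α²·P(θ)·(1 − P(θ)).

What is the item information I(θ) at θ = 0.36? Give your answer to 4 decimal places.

P = 1/(1+e^{1.8500}) = 0.1359
P(1−P) = 0.1359 × 0.8641 = 0.1174
I = α² × P(1−P) = 2.5² × 0.1174 = 0.73382

0.7338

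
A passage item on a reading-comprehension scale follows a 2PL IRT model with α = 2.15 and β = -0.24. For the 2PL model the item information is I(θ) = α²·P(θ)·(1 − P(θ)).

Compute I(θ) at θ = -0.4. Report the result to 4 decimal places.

P = 1/(1+e^{0.3440}) = 0.4148
P(1−P) = 0.4148 × 0.5852 = 0.2427
I = α² × P(1−P) = 2.15² × 0.2427 = 1.12210

1.1221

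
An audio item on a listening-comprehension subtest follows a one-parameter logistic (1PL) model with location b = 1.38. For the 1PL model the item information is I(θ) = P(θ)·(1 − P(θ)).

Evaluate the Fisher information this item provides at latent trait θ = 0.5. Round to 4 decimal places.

P = 1/(1+e^{0.8800}) = 0.2932
P(1−P) = 0.2932 × 0.7068 = 0.2072
I = P(1−P) = 0.20722

0.2072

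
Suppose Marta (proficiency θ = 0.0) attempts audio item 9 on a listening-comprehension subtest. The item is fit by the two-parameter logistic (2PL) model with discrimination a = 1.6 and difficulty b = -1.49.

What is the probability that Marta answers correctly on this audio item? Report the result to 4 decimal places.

P(θ) = 1 / (1 + exp(−a(θ − b)))
Exponent: 1.6 × (0.0 − (-1.49)) = 2.3840
1/(1 + e^{-2.3840}) = 0.9156

0.9156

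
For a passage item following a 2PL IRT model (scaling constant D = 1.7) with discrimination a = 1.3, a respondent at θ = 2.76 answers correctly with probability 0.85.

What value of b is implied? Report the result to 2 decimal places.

P(θ) = 1 / (1 + exp(−D·a(θ − b)))
logit(0.85) = ln(0.85/0.15) = 1.7346
b = θ − logit/(1.7·a) = 2.76 − 1.7346/2.2100 = 1.9751

1.98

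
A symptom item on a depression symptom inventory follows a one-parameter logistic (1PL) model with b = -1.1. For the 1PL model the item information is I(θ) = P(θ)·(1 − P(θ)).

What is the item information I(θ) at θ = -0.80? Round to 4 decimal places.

P = 1/(1+e^{-0.3000}) = 0.5744
P(1−P) = 0.5744 × 0.4256 = 0.2445
I = P(1−P) = 0.24446

0.2445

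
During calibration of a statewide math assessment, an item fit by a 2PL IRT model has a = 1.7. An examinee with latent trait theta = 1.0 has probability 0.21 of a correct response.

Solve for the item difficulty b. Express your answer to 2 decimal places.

P(theta) = 1 / (1 + exp(−a(theta − b)))
logit(0.21) = ln(0.21/0.79) = -1.3249
b = theta − logit/(a) = 1.0 − (-1.3249)/1.7000 = 1.7794

1.78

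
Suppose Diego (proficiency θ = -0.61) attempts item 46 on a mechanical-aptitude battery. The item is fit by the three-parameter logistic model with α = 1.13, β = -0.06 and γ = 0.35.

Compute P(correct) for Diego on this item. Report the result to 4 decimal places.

P(θ) = γ + (1 − γ) · 1 / (1 + exp(−α(θ − β)))
Exponent: 1.13 × (-0.61 − (-0.06)) = -0.6215
1/(1 + e^{0.6215}) = 0.3494
P = 0.35 + 0.65 × 0.3494 = 0.5771

0.5771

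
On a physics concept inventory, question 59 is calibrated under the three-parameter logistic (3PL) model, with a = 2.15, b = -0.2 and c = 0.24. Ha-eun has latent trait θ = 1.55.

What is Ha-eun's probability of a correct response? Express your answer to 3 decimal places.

P(θ) = c + (1 − c) · 1 / (1 + exp(−a(θ − b)))
Exponent: 2.15 × (1.55 − (-0.2)) = 3.7625
1/(1 + e^{-3.7625}) = 0.9773
P = 0.24 + 0.76 × 0.9773 = 0.9827

0.983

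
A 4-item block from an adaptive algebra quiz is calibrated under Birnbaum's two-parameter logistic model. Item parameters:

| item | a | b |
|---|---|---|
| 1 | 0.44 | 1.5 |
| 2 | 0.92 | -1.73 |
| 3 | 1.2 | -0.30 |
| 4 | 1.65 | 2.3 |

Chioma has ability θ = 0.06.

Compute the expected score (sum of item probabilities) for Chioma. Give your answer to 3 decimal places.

1.816

P(θ) = 1 / (1 + exp(−a(θ − b)))
P_1 = 1/(1+e^{0.6336}) = 0.3467
P_2 = 1/(1+e^{-1.6468}) = 0.8385
P_3 = 1/(1+e^{-0.4320}) = 0.6064
P_4 = 1/(1+e^{3.6960}) = 0.0242
E[score] = 0.3467 + 0.8385 + 0.6064 + 0.0242 = 1.8157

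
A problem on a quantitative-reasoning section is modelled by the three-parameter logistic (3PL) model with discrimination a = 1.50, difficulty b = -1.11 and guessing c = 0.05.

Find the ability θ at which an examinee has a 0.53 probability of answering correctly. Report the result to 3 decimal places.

-1.096

P(θ) = c + (1 − c) · 1 / (1 + exp(−a(θ − b)))
Remove guessing floor: (0.53 − 0.05)/(1 − 0.05) = 0.5053
logit = ln(0.5053/0.4947) = 0.0211
θ = b + logit/(a) = -1.11 + 0.0211/1.5000 = -1.0960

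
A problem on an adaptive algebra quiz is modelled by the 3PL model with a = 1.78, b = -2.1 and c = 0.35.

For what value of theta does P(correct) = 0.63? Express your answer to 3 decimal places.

-2.257

P(theta) = c + (1 − c) · 1 / (1 + exp(−a(theta − b)))
Remove guessing floor: (0.63 − 0.35)/(1 − 0.35) = 0.4308
logit = ln(0.4308/0.5692) = -0.2787
theta = b + logit/(a) = -2.1 + (-0.2787)/1.7800 = -2.2566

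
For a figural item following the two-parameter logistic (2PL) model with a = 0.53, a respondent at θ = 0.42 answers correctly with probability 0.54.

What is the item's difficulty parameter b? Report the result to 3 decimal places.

P(θ) = 1 / (1 + exp(−a(θ − b)))
logit(0.54) = ln(0.54/0.46) = 0.1603
b = θ − logit/(a) = 0.42 − 0.1603/0.5300 = 0.1175

0.117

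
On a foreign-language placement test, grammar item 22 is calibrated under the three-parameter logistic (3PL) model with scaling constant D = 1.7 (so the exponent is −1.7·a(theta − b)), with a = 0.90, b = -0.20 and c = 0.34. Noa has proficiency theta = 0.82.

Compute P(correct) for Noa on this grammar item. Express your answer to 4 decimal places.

0.8855

P(theta) = c + (1 − c) · 1 / (1 + exp(−D·a(theta − b)))
Exponent: 1.7 × 0.90 × (0.82 − (-0.20)) = 1.5606
1/(1 + e^{-1.5606}) = 0.8264
P = 0.34 + 0.66 × 0.8264 = 0.8855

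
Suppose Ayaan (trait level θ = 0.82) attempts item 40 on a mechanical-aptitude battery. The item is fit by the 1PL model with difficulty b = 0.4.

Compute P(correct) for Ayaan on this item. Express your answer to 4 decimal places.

0.6035

P(θ) = 1 / (1 + exp(−(θ − b)))
Exponent: (0.82 − 0.4) = 0.4200
1/(1 + e^{-0.4200}) = 0.6035
P = 0.6035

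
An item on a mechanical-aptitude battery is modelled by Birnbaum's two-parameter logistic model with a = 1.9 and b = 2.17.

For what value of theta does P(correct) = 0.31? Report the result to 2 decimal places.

1.75

P(theta) = 1 / (1 + exp(−a(theta − b)))
logit = ln(0.3100/0.6900) = -0.8001
theta = b + logit/(a) = 2.17 + (-0.8001)/1.9000 = 1.7489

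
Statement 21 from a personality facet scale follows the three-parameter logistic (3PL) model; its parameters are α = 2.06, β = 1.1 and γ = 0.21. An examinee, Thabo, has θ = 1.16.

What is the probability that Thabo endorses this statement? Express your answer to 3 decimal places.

P(θ) = γ + (1 − γ) · 1 / (1 + exp(−α(θ − β)))
Exponent: 2.06 × (1.16 − 1.1) = 0.1236
1/(1 + e^{-0.1236}) = 0.5309
P = 0.21 + 0.79 × 0.5309 = 0.6294

0.629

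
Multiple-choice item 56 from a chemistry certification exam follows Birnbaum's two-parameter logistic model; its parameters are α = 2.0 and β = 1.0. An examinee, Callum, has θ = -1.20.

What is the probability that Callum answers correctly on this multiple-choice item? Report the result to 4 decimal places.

P(θ) = 1 / (1 + exp(−α(θ − β)))
Exponent: 2.0 × (-1.20 − 1.0) = -4.4000
1/(1 + e^{4.4000}) = 0.0121

0.0121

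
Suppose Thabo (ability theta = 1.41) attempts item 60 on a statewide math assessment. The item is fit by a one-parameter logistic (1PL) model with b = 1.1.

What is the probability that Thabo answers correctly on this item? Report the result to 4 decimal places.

P(theta) = 1 / (1 + exp(−(theta − b)))
Exponent: (1.41 − 1.1) = 0.3100
1/(1 + e^{-0.3100}) = 0.5769
P = 0.5769

0.5769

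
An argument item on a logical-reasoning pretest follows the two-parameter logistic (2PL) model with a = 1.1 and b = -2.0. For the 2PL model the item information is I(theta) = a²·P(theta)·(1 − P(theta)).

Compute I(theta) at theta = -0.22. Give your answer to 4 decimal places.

0.1311

P = 1/(1+e^{-1.9580}) = 0.8763
P(1−P) = 0.8763 × 0.1237 = 0.1084
I = a² × P(1−P) = 1.1² × 0.1084 = 0.13115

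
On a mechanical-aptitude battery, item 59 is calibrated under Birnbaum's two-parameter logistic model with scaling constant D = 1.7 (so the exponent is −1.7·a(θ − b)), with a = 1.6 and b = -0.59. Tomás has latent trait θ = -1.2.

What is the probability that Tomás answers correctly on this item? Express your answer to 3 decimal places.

0.160

P(θ) = 1 / (1 + exp(−D·a(θ − b)))
Exponent: 1.7 × 1.6 × (-1.2 − (-0.59)) = -1.6592
1/(1 + e^{1.6592}) = 0.1599
P = 0.1599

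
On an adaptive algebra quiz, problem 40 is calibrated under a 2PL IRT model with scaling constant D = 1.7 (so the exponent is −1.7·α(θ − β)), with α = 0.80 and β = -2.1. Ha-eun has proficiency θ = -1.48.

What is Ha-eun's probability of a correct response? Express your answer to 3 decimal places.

0.699

P(θ) = 1 / (1 + exp(−D·α(θ − β)))
Exponent: 1.7 × 0.80 × (-1.48 − (-2.1)) = 0.8432
1/(1 + e^{-0.8432}) = 0.6991
P = 0.6991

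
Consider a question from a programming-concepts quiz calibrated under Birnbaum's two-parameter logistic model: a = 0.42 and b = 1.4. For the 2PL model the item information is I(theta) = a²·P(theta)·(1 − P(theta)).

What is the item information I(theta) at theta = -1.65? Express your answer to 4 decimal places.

P = 1/(1+e^{1.2810}) = 0.2174
P(1−P) = 0.2174 × 0.7826 = 0.1701
I = a² × P(1−P) = 0.42² × 0.1701 = 0.03001

0.0300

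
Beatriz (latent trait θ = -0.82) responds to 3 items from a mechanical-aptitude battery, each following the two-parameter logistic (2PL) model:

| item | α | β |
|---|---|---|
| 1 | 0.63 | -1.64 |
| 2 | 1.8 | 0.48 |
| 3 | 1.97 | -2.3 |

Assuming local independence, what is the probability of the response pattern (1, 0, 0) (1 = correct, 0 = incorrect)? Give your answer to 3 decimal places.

P(θ) = 1 / (1 + exp(−α(θ − β)))
P_1 = 1/(1+e^{-0.5166}) = 0.6264
P_2 = 1/(1+e^{2.3400}) = 0.0879
P_3 = 1/(1+e^{-2.9156}) = 0.9486
L = P_1 × (1−P_2) × (1−P_3) = 0.6264 × 0.9121 × 0.0514 = 0.02936

0.029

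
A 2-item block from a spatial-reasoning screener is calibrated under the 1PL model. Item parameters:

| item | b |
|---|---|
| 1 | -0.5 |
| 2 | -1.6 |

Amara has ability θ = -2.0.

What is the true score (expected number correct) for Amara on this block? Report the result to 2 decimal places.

P(θ) = 1 / (1 + exp(−(θ − b)))
P_1 = 1/(1+e^{1.5000}) = 0.1824
P_2 = 1/(1+e^{0.4000}) = 0.4013
E[score] = 0.1824 + 0.4013 = 0.5837

0.58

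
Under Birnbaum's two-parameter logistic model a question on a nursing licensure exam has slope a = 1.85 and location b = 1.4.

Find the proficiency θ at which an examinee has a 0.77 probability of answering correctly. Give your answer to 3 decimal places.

P(θ) = 1 / (1 + exp(−a(θ − b)))
logit = ln(0.7700/0.2300) = 1.2083
θ = b + logit/(a) = 1.4 + 1.2083/1.8500 = 2.0531

2.053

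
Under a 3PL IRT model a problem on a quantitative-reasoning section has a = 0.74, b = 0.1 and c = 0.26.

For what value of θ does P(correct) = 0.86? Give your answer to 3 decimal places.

2.067

P(θ) = c + (1 − c) · 1 / (1 + exp(−a(θ − b)))
Remove guessing floor: (0.86 − 0.26)/(1 − 0.26) = 0.8108
logit = ln(0.8108/0.1892) = 1.4553
θ = b + logit/(a) = 0.1 + 1.4553/0.7400 = 2.0666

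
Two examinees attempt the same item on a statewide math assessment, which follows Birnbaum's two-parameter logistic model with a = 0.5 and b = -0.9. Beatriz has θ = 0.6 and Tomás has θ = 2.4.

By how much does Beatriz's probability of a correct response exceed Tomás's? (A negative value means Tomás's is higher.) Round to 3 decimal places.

-0.160

P(θ) = 1 / (1 + exp(−a(θ − b)))
P(Beatriz) = 0.6792  [exponent 0.7500]
P(Tomás) = 0.8389  [exponent 1.6500]
Difference = 0.6792 − 0.8389 = -0.1597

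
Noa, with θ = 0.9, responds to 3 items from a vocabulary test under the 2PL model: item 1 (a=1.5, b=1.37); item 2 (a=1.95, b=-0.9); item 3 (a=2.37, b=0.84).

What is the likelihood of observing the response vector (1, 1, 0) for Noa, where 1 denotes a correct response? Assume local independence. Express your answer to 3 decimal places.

P(θ) = 1 / (1 + exp(−a(θ − b)))
P_1 = 1/(1+e^{0.7050}) = 0.3307
P_2 = 1/(1+e^{-3.5100}) = 0.9710
P_3 = 1/(1+e^{-0.1422}) = 0.5355
L = P_1 × P_2 × (1−P_3) = 0.3307 × 0.9710 × 0.4645 = 0.14916

0.149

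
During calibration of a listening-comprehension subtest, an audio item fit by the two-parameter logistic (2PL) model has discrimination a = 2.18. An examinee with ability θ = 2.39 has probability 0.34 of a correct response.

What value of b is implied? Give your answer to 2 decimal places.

2.69

P(θ) = 1 / (1 + exp(−a(θ − b)))
logit(0.34) = ln(0.34/0.66) = -0.6633
b = θ − logit/(a) = 2.39 − (-0.6633)/2.1800 = 2.6943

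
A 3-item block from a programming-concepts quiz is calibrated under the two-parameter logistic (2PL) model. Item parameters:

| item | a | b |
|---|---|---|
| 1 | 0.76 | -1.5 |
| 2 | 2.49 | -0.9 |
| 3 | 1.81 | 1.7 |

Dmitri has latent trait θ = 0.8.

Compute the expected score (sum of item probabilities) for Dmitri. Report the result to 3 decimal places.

2.001

P(θ) = 1 / (1 + exp(−a(θ − b)))
P_1 = 1/(1+e^{-1.7480}) = 0.8517
P_2 = 1/(1+e^{-4.2330}) = 0.9857
P_3 = 1/(1+e^{1.6290}) = 0.1640
E[score] = 0.8517 + 0.9857 + 0.1640 = 2.0014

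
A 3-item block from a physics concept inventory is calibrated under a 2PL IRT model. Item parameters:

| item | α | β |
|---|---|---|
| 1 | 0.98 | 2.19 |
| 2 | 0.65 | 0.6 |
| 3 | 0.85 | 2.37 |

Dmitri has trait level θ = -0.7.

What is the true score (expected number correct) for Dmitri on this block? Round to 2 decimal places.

P(θ) = 1 / (1 + exp(−α(θ − β)))
P_1 = 1/(1+e^{2.8322}) = 0.0556
P_2 = 1/(1+e^{0.8450}) = 0.3005
P_3 = 1/(1+e^{2.6095}) = 0.0685
E[score] = 0.0556 + 0.3005 + 0.0685 = 0.4246

0.42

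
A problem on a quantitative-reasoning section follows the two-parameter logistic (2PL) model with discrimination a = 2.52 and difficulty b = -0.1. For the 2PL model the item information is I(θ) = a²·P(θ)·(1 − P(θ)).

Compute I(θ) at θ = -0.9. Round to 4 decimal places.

P = 1/(1+e^{2.0160}) = 0.1175
P(1−P) = 0.1175 × 0.8825 = 0.1037
I = a² × P(1−P) = 2.52² × 0.1037 = 0.65866

0.6587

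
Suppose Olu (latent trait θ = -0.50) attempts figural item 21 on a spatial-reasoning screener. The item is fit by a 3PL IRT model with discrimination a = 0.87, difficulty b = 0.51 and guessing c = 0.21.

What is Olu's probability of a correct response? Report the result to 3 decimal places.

0.442

P(θ) = c + (1 − c) · 1 / (1 + exp(−a(θ − b)))
Exponent: 0.87 × (-0.50 − 0.51) = -0.8787
1/(1 + e^{0.8787}) = 0.2934
P = 0.21 + 0.79 × 0.2934 = 0.4418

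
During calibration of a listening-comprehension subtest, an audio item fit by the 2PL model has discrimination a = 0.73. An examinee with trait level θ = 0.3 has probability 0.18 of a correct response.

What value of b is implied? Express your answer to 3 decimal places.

P(θ) = 1 / (1 + exp(−a(θ − b)))
logit(0.18) = ln(0.18/0.82) = -1.5163
b = θ − logit/(a) = 0.3 − (-1.5163)/0.7300 = 2.3772

2.377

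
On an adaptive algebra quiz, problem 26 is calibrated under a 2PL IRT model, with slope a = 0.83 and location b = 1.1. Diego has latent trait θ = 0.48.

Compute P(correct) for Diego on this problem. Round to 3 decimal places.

0.374

P(θ) = 1 / (1 + exp(−a(θ − b)))
Exponent: 0.83 × (0.48 − 1.1) = -0.5146
1/(1 + e^{0.5146}) = 0.3741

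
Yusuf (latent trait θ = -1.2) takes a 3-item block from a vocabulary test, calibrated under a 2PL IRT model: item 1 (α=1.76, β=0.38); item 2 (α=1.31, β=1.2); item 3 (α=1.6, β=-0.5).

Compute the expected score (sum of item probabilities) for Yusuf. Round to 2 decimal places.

0.35

P(θ) = 1 / (1 + exp(−α(θ − β)))
P_1 = 1/(1+e^{2.7808}) = 0.0584
P_2 = 1/(1+e^{3.1440}) = 0.0413
P_3 = 1/(1+e^{1.1200}) = 0.2460
E[score] = 0.0584 + 0.0413 + 0.2460 = 0.3457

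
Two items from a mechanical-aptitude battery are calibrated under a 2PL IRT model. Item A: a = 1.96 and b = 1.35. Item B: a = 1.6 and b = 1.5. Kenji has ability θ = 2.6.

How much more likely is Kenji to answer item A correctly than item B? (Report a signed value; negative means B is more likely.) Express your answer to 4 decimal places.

P(θ) = 1 / (1 + exp(−a(θ − b)))
P_A = 0.9206
P_B = 0.8532
P_A − P_B = 0.0674

0.0674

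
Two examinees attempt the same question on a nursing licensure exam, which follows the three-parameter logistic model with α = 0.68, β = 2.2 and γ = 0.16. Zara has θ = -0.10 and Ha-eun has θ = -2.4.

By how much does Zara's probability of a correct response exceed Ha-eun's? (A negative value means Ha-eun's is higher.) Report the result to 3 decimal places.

0.110

P(θ) = γ + (1 − γ) · 1 / (1 + exp(−α(θ − β)))
P(Zara) = 0.3054  [exponent -1.5640]
P(Ha-eun) = 0.1953  [exponent -3.1280]
Difference = 0.3054 − 0.1953 = 0.1101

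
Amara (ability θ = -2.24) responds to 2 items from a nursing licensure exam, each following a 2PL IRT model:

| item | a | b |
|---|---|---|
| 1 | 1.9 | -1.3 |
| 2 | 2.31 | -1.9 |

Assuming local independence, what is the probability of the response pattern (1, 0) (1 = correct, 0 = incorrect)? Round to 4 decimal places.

0.0986

P(θ) = 1 / (1 + exp(−a(θ − b)))
P_1 = 1/(1+e^{1.7860}) = 0.1436
P_2 = 1/(1+e^{0.7854}) = 0.3132
L = P_1 × (1−P_2) = 0.1436 × 0.6868 = 0.09861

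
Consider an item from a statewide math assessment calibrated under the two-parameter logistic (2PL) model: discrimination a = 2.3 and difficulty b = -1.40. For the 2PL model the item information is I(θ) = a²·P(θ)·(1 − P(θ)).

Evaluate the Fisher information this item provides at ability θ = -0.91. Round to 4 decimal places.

0.9777

P = 1/(1+e^{-1.1270}) = 0.7553
P(1−P) = 0.7553 × 0.2447 = 0.1848
I = a² × P(1−P) = 2.3² × 0.1848 = 0.97775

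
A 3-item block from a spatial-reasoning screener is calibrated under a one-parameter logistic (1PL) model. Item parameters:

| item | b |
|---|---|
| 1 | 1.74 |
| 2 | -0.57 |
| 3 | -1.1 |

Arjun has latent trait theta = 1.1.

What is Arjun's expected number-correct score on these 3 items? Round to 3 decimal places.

P(theta) = 1 / (1 + exp(−(theta − b)))
P_1 = 1/(1+e^{0.6400}) = 0.3452
P_2 = 1/(1+e^{-1.6700}) = 0.8416
P_3 = 1/(1+e^{-2.2000}) = 0.9002
E[score] = 0.3452 + 0.8416 + 0.9002 = 2.0871

2.087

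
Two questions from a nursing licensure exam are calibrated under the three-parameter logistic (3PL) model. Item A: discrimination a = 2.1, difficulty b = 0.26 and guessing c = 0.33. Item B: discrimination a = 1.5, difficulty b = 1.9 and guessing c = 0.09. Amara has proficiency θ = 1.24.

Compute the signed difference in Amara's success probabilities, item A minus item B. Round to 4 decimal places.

P(θ) = c + (1 − c) · 1 / (1 + exp(−a(θ − b)))
P_A = 0.9241
P_B = 0.3365
P_A − P_B = 0.5876

0.5876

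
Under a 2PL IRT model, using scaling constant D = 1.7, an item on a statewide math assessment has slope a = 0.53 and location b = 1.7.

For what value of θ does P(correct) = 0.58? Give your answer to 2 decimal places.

2.06

P(θ) = 1 / (1 + exp(−D·a(θ − b)))
logit = ln(0.5800/0.4200) = 0.3228
θ = b + logit/(1.7·a) = 1.7 + 0.3228/0.9010 = 2.0582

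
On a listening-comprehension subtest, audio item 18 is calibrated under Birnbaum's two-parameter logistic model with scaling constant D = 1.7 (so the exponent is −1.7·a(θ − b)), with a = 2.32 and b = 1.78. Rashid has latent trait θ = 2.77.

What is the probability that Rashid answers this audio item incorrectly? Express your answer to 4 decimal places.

P(θ) = 1 / (1 + exp(−D·a(θ − b)))
Exponent: 1.7 × 2.32 × (2.77 − 1.78) = 3.9046
1/(1 + e^{-3.9046}) = 0.9802
P = 0.9802
P(incorrect) = 1 − 0.9802 = 0.0198

0.0198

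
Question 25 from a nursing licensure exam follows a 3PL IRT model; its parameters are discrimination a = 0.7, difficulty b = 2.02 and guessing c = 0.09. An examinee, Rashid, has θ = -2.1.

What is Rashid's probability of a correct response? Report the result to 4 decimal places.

P(θ) = c + (1 − c) · 1 / (1 + exp(−a(θ − b)))
Exponent: 0.7 × (-2.1 − 2.02) = -2.8840
1/(1 + e^{2.8840}) = 0.0530
P = 0.09 + 0.91 × 0.0530 = 0.1382

0.1382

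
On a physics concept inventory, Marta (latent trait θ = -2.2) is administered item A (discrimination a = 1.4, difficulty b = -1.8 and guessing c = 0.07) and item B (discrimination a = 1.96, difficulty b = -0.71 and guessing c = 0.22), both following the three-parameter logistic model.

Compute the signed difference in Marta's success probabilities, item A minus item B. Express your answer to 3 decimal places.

0.148

P(θ) = c + (1 − c) · 1 / (1 + exp(−a(θ − b)))
P_A = 0.4081
P_B = 0.2599
P_A − P_B = 0.1482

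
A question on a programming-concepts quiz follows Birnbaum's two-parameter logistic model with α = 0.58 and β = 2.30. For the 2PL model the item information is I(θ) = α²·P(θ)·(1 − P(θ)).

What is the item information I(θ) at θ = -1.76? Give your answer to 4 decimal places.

0.0266

P = 1/(1+e^{2.3548}) = 0.0867
P(1−P) = 0.0867 × 0.9133 = 0.0792
I = α² × P(1−P) = 0.58² × 0.0792 = 0.02663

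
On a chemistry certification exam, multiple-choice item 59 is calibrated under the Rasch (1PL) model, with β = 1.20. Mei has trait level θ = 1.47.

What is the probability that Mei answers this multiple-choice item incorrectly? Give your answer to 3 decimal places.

0.433

P(θ) = 1 / (1 + exp(−(θ − β)))
Exponent: (1.47 − 1.20) = 0.2700
1/(1 + e^{-0.2700}) = 0.5671
P = 0.5671
P(incorrect) = 1 − 0.5671 = 0.4329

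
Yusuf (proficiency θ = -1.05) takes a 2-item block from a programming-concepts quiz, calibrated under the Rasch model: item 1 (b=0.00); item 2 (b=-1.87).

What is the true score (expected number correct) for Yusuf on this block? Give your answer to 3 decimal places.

0.953

P(θ) = 1 / (1 + exp(−(θ − b)))
P_1 = 1/(1+e^{1.0500}) = 0.2592
P_2 = 1/(1+e^{-0.8200}) = 0.6942
E[score] = 0.2592 + 0.6942 = 0.9535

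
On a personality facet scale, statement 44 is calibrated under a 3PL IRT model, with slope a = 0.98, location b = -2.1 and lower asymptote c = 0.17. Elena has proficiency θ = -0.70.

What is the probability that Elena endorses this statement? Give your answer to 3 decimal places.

P(θ) = c + (1 − c) · 1 / (1 + exp(−a(θ − b)))
Exponent: 0.98 × (-0.70 − (-2.1)) = 1.3720
1/(1 + e^{-1.3720}) = 0.7977
P = 0.17 + 0.83 × 0.7977 = 0.8321

0.832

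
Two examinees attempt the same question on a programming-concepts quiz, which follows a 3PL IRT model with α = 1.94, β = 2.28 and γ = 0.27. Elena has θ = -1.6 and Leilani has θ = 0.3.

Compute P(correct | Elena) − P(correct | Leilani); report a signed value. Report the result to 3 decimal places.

P(θ) = γ + (1 − γ) · 1 / (1 + exp(−α(θ − β)))
P(Elena) = 0.2704  [exponent -7.5272]
P(Leilani) = 0.2853  [exponent -3.8412]
Difference = 0.2704 − 0.2853 = -0.0149

-0.015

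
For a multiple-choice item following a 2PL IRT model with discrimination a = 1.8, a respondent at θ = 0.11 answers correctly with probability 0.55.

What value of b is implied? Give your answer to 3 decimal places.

-0.001

P(θ) = 1 / (1 + exp(−a(θ − b)))
logit(0.55) = ln(0.55/0.45) = 0.2007
b = θ − logit/(a) = 0.11 − 0.2007/1.8000 = -0.0015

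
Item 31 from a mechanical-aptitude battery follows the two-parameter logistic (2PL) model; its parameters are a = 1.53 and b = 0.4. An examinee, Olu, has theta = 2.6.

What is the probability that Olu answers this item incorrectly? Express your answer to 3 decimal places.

0.033

P(theta) = 1 / (1 + exp(−a(theta − b)))
Exponent: 1.53 × (2.6 − 0.4) = 3.3660
1/(1 + e^{-3.3660}) = 0.9666
P(incorrect) = 1 − 0.9666 = 0.0334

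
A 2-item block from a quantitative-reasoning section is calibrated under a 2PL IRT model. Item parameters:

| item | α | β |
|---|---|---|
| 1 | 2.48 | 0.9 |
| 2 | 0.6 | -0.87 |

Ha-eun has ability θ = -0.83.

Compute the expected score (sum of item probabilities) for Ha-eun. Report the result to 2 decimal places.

P(θ) = 1 / (1 + exp(−α(θ − β)))
P_1 = 1/(1+e^{4.2904}) = 0.0135
P_2 = 1/(1+e^{-0.0240}) = 0.5060
E[score] = 0.0135 + 0.5060 = 0.5195

0.52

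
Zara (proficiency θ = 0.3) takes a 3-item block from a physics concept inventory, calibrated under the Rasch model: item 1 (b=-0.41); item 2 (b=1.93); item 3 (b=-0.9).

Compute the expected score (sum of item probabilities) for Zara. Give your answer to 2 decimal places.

1.60

P(θ) = 1 / (1 + exp(−(θ − b)))
P_1 = 1/(1+e^{-0.7100}) = 0.6704
P_2 = 1/(1+e^{1.6300}) = 0.1638
P_3 = 1/(1+e^{-1.2000}) = 0.7685
E[score] = 0.6704 + 0.1638 + 0.7685 = 1.6028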